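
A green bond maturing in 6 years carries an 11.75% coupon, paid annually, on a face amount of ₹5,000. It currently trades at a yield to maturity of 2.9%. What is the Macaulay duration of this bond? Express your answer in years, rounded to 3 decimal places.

4.886 years

Periodic yield y = 0.029. Discount each cash flow and weight by its year:
  t   CF        PV=CF/(1+0.029)^t    t·PV
  1       587.50       570.9427       570.9427
  2       587.50       554.8520     1,109.7039
  3       587.50       539.2147     1,617.6442
  4       587.50       524.0182     2,096.0728
  5       587.50       509.2500     2,546.2498
  6     5,587.50     4,706.7950    28,240.7703
  Σ                  7,405.0725    36,181.3836
Price P = Σ PV = 7,405.0725.
Macaulay duration = Σ(t·PV) / P = 36,181.3836 / 7,405.0725 = 4.88603 years.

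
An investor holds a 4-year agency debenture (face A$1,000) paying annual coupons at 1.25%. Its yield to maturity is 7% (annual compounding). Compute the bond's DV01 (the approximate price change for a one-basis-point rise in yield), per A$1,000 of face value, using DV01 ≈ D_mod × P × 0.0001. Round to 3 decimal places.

Periodic yield y = 0.07.
  t   CF        PV=CF/(1+0.07)^t    t·PV
  1        12.50        11.6822        11.6822
  2        12.50        10.9180        21.8360
  3        12.50        10.2037        30.6112
  4     1,012.50       772.4314     3,089.7256
  Σ                    805.2354     3,153.8550
P = 805.2354; D_Mac = 3.91669 yrs; D_mod = 3.66046 yrs.
DV01 ≈ 3.66046 × 805.2354 × 0.0001 = 0.294753.

A$0.295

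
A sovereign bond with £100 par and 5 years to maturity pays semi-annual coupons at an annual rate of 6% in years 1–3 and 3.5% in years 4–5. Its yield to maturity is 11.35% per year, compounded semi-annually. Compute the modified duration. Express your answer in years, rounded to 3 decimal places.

Periodic yield y = 0.05675. First find Macaulay duration:
  t   CF        PV=CF/(1+0.05675)^t    t·PV
  1         3.00         2.8389         2.8389
  2         3.00         2.6864         5.3729
  3         3.00         2.5422         7.6265
  4         3.00         2.4056         9.6226
  5         3.00         2.2765        11.3823
  6         3.00         2.1542        12.9253
  7         1.75         1.1891         8.3240
  8         1.75         1.1253         9.0022
  9         1.75         1.0648         9.5836
  10      101.75        58.5884       585.8843
  Σ                     76.8715       662.5625
P = 76.8715; Macaulay duration = 662.5625 / 76.8715 = 8.61909 half-year periods = 4.30955 years.
Modified duration = D_Mac / (1 + y) = 4.30955 / 1.05675 = 4.07811 years.

4.078 years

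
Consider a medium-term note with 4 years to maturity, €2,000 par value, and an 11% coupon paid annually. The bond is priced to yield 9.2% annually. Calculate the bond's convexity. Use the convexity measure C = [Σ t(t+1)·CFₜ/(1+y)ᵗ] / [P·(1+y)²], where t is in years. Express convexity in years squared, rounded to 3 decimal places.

With y = 0.092:
  t   CF        PV=CF/(1+0.092)^t    t·PV        t(t+1)·PV
  1       220.00       201.4652       201.4652         402.9304
  2       220.00       184.4919       368.9839       1,106.9517
  3       220.00       168.9487       506.8460       2,027.3840
  4     2,220.00     1,561.2139     6,244.8558      31,224.2788
  Σ                  2,116.1198     7,322.1509      34,761.5449
P = 2,116.1198.
Convexity = Σ t(t+1)·PV / [P·(1+y)²] = 34,761.5449 / (2,116.1198 × 1.192464) = 13.77570.

13.776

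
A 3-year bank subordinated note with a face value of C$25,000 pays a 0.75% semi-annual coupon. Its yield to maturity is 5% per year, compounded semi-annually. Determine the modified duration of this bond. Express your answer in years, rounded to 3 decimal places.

Periodic yield y = 0.025. First find Macaulay duration:
  t   CF        PV=CF/(1+0.025)^t    t·PV
  1        93.75        91.4634        91.4634
  2        93.75        89.2326       178.4652
  3        93.75        87.0562       261.1686
  4        93.75        84.9329       339.7315
  5        93.75        82.8613       414.3067
  6    25,093.75    21,638.2620   129,829.5719
  Σ                 22,073.8084   131,114.7073
P = 22,073.8084; Macaulay duration = 131,114.7073 / 22,073.8084 = 5.93983 half-year periods = 2.96992 years.
Modified duration = D_Mac / (1 + y) = 2.96992 / 1.025 = 2.89748 years.

2.897 years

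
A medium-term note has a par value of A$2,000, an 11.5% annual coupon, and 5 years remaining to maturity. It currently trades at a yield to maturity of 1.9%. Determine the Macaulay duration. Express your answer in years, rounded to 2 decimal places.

Periodic yield y = 0.019. Discount each cash flow and weight by its year:
  t   CF        PV=CF/(1+0.019)^t    t·PV
  1       230.00       225.7115       225.7115
  2       230.00       221.5029       443.0059
  3       230.00       217.3728       652.1185
  4       230.00       213.3198       853.2791
  5     2,230.00     2,029.7098    10,148.5489
  Σ                  2,907.6168    12,322.6638
Price P = Σ PV = 2,907.6168.
Macaulay duration = Σ(t·PV) / P = 12,322.6638 / 2,907.6168 = 4.23806 years.

4.24 years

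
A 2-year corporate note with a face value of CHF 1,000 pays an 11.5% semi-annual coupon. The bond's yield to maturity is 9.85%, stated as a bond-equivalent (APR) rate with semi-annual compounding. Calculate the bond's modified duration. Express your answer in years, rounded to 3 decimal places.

Periodic yield y = 0.04925. First find Macaulay duration:
  t   CF        PV=CF/(1+0.04925)^t    t·PV
  1        57.50        54.8010        54.8010
  2        57.50        52.2288       104.4576
  3        57.50        49.7773       149.3318
  4     1,057.50       872.4980     3,489.9922
  Σ                  1,029.3051     3,798.5826
P = 1,029.3051; Macaulay duration = 3,798.5826 / 1,029.3051 = 3.69043 half-year periods = 1.84522 years.
Modified duration = D_Mac / (1 + y) = 1.84522 / 1.04925 = 1.75861 years.

1.759 years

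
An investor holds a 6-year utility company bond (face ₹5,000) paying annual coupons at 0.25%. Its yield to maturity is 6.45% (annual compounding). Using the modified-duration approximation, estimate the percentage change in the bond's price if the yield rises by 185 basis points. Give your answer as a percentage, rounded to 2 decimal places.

Periodic yield y = 0.0645. Modified duration first:
  t   CF        PV=CF/(1+0.0645)^t    t·PV
  1        12.50        11.7426        11.7426
  2        12.50        11.0311        22.0622
  3        12.50        10.3627        31.0881
  4        12.50         9.7348        38.9392
  5        12.50         9.1450        45.7248
  6     5,012.50     3,444.9299    20,669.5795
  Σ                  3,496.9461    20,819.1364
P = 3,496.9461; D_Mac = 5.95352 yrs; D_mod = 5.95352/(1+0.0645) = 5.59278 yrs.
ΔP/P ≈ -D_mod · Δy = -5.59278 × (+0.0185) = -0.103467 = -10.3467%.

-10.35%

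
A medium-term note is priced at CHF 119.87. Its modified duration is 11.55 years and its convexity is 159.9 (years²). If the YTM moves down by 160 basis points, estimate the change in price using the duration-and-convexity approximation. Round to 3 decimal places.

Duration effect: -D_mod·Δy = -11.55 × (-0.016) = +0.184800
Convexity effect: ½·C·(Δy)² = 0.5 × 159.9 × (-0.016)² = +0.0204672
ΔP/P ≈ +0.184800 + 0.0204672 = +0.2052672
ΔP ≈ 119.87 × (+0.2052672) = +24.605379264.

+CHF 24.605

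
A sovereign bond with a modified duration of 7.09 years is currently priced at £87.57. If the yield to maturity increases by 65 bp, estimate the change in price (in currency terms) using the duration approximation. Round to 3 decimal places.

Duration approximation: ΔP/P ≈ -D_mod · Δy = -7.09 × (+0.0065) = -0.046085.
ΔP ≈ 87.57 × (-0.046085) = -4.03566345.

-£4.036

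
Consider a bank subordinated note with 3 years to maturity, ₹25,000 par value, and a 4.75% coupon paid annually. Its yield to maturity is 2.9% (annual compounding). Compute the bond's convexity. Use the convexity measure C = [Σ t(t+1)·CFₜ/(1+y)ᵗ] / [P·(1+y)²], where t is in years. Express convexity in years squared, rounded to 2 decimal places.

With y = 0.029:
  t   CF        PV=CF/(1+0.029)^t    t·PV        t(t+1)·PV
  1     1,187.50     1,154.0330     1,154.0330       2,308.0661
  2     1,187.50     1,121.5093     2,243.0185       6,729.0556
  3    26,187.50    24,035.2097    72,105.6292     288,422.5167
  Σ                 26,310.7520    75,502.6808     297,459.6384
P = 26,310.7520.
Convexity = Σ t(t+1)·PV / [P·(1+y)²] = 297,459.6384 / (26,310.7520 × 1.058841) = 10.67736.

10.68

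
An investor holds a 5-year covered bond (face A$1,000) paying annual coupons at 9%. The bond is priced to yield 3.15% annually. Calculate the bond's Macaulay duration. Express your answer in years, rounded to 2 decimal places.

Periodic yield y = 0.0315. Discount each cash flow and weight by its year:
  t   CF        PV=CF/(1+0.0315)^t    t·PV
  1        90.00        87.2516        87.2516
  2        90.00        84.5871       169.1742
  3        90.00        82.0040       246.0119
  4        90.00        79.4997       317.9989
  5     1,090.00       933.4270     4,667.1348
  Σ                  1,266.7693     5,487.5712
Price P = Σ PV = 1,266.7693.
Macaulay duration = Σ(t·PV) / P = 5,487.5712 / 1,266.7693 = 4.33194 years.

4.33 years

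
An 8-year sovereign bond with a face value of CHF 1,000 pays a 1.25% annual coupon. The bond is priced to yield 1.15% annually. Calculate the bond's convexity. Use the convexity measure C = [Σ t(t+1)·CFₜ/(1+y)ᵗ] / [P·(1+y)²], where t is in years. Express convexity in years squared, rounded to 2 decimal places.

66.45

With y = 0.0115:
  t   CF        PV=CF/(1+0.0115)^t    t·PV        t(t+1)·PV
  1        12.50        12.3579        12.3579          24.7158
  2        12.50        12.2174        24.4348          73.3043
  3        12.50        12.0785        36.2354         144.9418
  4        12.50        11.9412        47.7646         238.8232
  5        12.50        11.8054        59.0270         354.1619
  6        12.50        11.6712        70.0271         490.1895
  7        12.50        11.5385        80.7694         646.1552
  8     1,012.50       923.9914     7,391.9313      66,527.3817
  Σ                  1,007.6014     7,722.5475      68,499.6733
P = 1,007.6014.
Convexity = Σ t(t+1)·PV / [P·(1+y)²] = 68,499.6733 / (1,007.6014 × 1.023132) = 66.44587.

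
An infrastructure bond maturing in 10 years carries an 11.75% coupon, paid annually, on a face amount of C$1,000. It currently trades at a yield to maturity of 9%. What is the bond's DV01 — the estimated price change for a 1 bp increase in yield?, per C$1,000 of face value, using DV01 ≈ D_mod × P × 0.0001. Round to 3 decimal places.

Periodic yield y = 0.09.
  t   CF        PV=CF/(1+0.09)^t    t·PV
  1       117.50       107.7982       107.7982
  2       117.50        98.8974       197.7948
  3       117.50        90.7316       272.1947
  4       117.50        83.2400       332.9598
  5       117.50        76.3669       381.8347
  6       117.50        70.0614       420.3685
  7       117.50        64.2765       449.9357
  8       117.50        58.9693       471.7543
  9       117.50        54.1003       486.9024
  10    1,117.50       472.0441     4,720.4408
  Σ                  1,176.4856     7,841.9838
P = 1,176.4856; D_Mac = 6.66560 yrs; D_mod = 6.11523 yrs.
DV01 ≈ 6.11523 × 1,176.4856 × 0.0001 = 0.719448.

C$0.719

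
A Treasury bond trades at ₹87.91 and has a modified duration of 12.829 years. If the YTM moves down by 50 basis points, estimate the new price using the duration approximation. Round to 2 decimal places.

₹93.55

Duration approximation: ΔP/P ≈ -D_mod · Δy = -12.829 × (-0.005) = +0.064145.
New price ≈ 87.91 × (1 + 0.064145) = 93.54898695.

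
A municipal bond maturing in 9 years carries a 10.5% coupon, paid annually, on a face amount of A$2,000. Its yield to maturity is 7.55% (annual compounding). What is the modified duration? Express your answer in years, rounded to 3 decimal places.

6.023 years

Periodic yield y = 0.0755. First find Macaulay duration:
  t   CF        PV=CF/(1+0.0755)^t    t·PV
  1       210.00       195.2580       195.2580
  2       210.00       181.5509       363.1018
  3       210.00       168.8061       506.4182
  4       210.00       156.9559       627.8236
  5       210.00       145.9376       729.6880
  6       210.00       135.6928       814.1568
  7       210.00       126.1672       883.1703
  8       210.00       117.3103       938.4820
  9     2,210.00     1,147.8854    10,330.9688
  Σ                  2,375.5642    15,389.0676
P = 2,375.5642; Macaulay duration = 15,389.0676 / 2,375.5642 = 6.47807 years.
Modified duration = D_Mac / (1 + y) = 6.47807 / 1.0755 = 6.02331 years.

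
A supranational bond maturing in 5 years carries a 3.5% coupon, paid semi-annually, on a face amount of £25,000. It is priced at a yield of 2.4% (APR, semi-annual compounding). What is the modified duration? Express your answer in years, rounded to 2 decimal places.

4.59 years

Periodic yield y = 0.012. First find Macaulay duration:
  t   CF        PV=CF/(1+0.012)^t    t·PV
  1       437.50       432.3123       432.3123
  2       437.50       427.1860       854.3720
  3       437.50       422.1206     1,266.3617
  4       437.50       417.1152     1,668.4608
  5       437.50       412.1692     2,060.8458
  6       437.50       407.2818     2,443.6907
  7       437.50       402.4524     2,817.1665
  8       437.50       397.6802     3,181.4415
  9       437.50       392.9646     3,536.6815
  10   25,437.50    22,577.1595   225,771.5952
  Σ                 26,288.4417   244,032.9280
P = 26,288.4417; Macaulay duration = 244,032.9280 / 26,288.4417 = 9.28290 half-year periods = 4.64145 years.
Modified duration = D_Mac / (1 + y) = 4.64145 / 1.012 = 4.58641 years.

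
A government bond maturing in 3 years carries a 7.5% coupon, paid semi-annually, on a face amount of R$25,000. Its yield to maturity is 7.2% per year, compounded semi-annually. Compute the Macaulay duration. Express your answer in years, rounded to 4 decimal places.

2.7428 years

Periodic yield y = 0.036. Discount each cash flow and weight by its period:
  t   CF        PV=CF/(1+0.036)^t    t·PV
  1       937.50       904.9228       904.9228
  2       937.50       873.4776     1,746.9552
  3       937.50       843.1251     2,529.3753
  4       937.50       813.8273     3,255.3092
  5       937.50       785.5476     3,927.7379
  6    25,937.50    20,978.2657   125,869.5942
  Σ                 25,199.1660   138,233.8945
Price P = Σ PV = 25,199.1660.
Macaulay duration = Σ(t·PV) / P = 138,233.8945 / 25,199.1660 = 5.48565 half-year periods.
In years: 5.48565 / 2 = 2.74283 years.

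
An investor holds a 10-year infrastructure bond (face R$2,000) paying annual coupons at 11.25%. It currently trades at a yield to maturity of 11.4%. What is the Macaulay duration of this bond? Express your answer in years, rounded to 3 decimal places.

Periodic yield y = 0.114. Discount each cash flow and weight by its year:
  t   CF        PV=CF/(1+0.114)^t    t·PV
  1       225.00       201.9749       201.9749
  2       225.00       181.3060       362.6120
  3       225.00       162.7522       488.2567
  4       225.00       146.0972       584.3886
  5       225.00       131.1465       655.7323
  6       225.00       117.7257       706.3543
  7       225.00       105.6784       739.7487
  8       225.00        94.8639       758.9112
  9       225.00        85.1561       766.4050
  10    2,225.00       755.9240     7,559.2395
  Σ                  1,982.6248    12,823.6232
Price P = Σ PV = 1,982.6248.
Macaulay duration = Σ(t·PV) / P = 12,823.6232 / 1,982.6248 = 6.46800 years.

6.468 years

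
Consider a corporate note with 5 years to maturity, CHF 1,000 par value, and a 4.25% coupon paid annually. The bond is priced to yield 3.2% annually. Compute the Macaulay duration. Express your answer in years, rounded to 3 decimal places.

Periodic yield y = 0.032. Discount each cash flow and weight by its year:
  t   CF        PV=CF/(1+0.032)^t    t·PV
  1        42.50        41.1822        41.1822
  2        42.50        39.9052        79.8104
  3        42.50        38.6678       116.0035
  4        42.50        37.4688       149.8753
  5     1,042.50       890.5895     4,452.9476
  Σ                  1,047.8136     4,839.8190
Price P = Σ PV = 1,047.8136.
Macaulay duration = Σ(t·PV) / P = 4,839.8190 / 1,047.8136 = 4.61897 years.

4.619 years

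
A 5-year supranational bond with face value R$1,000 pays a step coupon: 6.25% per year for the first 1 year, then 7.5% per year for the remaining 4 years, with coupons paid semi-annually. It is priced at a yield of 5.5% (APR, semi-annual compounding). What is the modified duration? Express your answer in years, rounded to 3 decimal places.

4.219 years

Periodic yield y = 0.0275. First find Macaulay duration:
  t   CF        PV=CF/(1+0.0275)^t    t·PV
  1        31.25        30.4136        30.4136
  2        31.25        29.5996        59.1993
  3        37.50        34.5689       103.7068
  4        37.50        33.6437       134.5749
  5        37.50        32.7433       163.7164
  6        37.50        31.8669       191.2016
  7        37.50        31.0140       217.0983
  8        37.50        30.1840       241.4719
  9        37.50        29.3761       264.3853
  10    1,037.50       790.9878     7,909.8783
  Σ                  1,074.3981     9,315.6463
P = 1,074.3981; Macaulay duration = 9,315.6463 / 1,074.3981 = 8.67057 half-year periods = 4.33529 years.
Modified duration = D_Mac / (1 + y) = 4.33529 / 1.0275 = 4.21926 years.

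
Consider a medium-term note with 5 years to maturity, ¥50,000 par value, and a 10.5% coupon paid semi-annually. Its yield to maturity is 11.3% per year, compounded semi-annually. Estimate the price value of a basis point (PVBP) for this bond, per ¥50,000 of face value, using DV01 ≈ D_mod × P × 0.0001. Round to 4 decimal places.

Periodic yield y = 0.0565.
  t   CF        PV=CF/(1+0.0565)^t    t·PV
  1     2,625.00     2,484.6190     2,484.6190
  2     2,625.00     2,351.7454     4,703.4908
  3     2,625.00     2,225.9777     6,677.9330
  4     2,625.00     2,106.9358     8,427.7432
  5     2,625.00     1,994.2601     9,971.3005
  6     2,625.00     1,887.6101    11,325.6608
  7     2,625.00     1,786.6636    12,506.6454
  8     2,625.00     1,691.1156    13,528.9248
  9     2,625.00     1,600.6773    14,406.0960
  10   52,625.00    30,373.6577   303,736.5775
  Σ                 48,503.2625   387,768.9911
P = 48,503.2625; D_Mac = 7.99470 half-year periods = 3.99735 yrs; D_mod = 3.78358 yrs.
DV01 ≈ 3.78358 × 48,503.2625 × 0.0001 = 18.351585.

¥18.3516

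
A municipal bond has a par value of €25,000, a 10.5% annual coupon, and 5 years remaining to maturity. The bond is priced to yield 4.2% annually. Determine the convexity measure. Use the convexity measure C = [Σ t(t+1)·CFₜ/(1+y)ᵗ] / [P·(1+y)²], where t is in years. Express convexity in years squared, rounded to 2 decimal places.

22.08

With y = 0.042:
  t   CF        PV=CF/(1+0.042)^t    t·PV        t(t+1)·PV
  1     2,625.00     2,519.1939     2,519.1939       5,038.3877
  2     2,625.00     2,417.6525     4,835.3049      14,505.9147
  3     2,625.00     2,320.2039     6,960.6117      27,842.4467
  4     2,625.00     2,226.6832     8,906.7328      44,533.6639
  5    27,625.00    22,488.6659   112,443.3294     674,659.9761
  Σ                 31,972.3993   135,665.1726     766,580.3892
P = 31,972.3993.
Convexity = Σ t(t+1)·PV / [P·(1+y)²] = 766,580.3892 / (31,972.3993 × 1.085764) = 22.08244.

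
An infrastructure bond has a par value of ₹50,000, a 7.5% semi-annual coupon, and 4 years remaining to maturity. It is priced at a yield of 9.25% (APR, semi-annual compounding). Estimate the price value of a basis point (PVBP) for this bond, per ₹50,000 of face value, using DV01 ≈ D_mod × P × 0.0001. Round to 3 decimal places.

₹15.821

Periodic yield y = 0.04625.
  t   CF        PV=CF/(1+0.04625)^t    t·PV
  1     1,875.00     1,792.1147     1,792.1147
  2     1,875.00     1,712.8934     3,425.7868
  3     1,875.00     1,637.1741     4,911.5222
  4     1,875.00     1,564.8020     6,259.2079
  5     1,875.00     1,495.6291     7,478.1457
  6     1,875.00     1,429.5141     8,577.0847
  7     1,875.00     1,366.3217     9,564.2521
  8    51,875.00    36,130.5308   289,044.2463
  Σ                 47,128.9799   331,052.3603
P = 47,128.9799; D_Mac = 7.02439 half-year periods = 3.51220 yrs; D_mod = 3.35694 yrs.
DV01 ≈ 3.35694 × 47,128.9799 × 0.0001 = 15.820901.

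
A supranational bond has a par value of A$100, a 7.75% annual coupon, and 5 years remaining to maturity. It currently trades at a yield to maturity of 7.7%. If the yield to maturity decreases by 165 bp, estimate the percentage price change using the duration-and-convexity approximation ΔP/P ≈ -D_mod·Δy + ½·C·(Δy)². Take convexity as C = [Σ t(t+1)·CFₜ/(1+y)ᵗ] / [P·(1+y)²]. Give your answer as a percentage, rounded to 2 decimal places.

+6.93%

With y = 0.077:
  t   CF        PV=CF/(1+0.077)^t    t·PV        t(t+1)·PV
  1         7.75         7.1959         7.1959          14.3918
  2         7.75         6.6814        13.3629          40.0887
  3         7.75         6.2038        18.6113          74.4451
  4         7.75         5.7602        23.0409         115.2044
  5       107.75        74.3599       371.7995       2,230.7968
  Σ                    100.2012       434.0104       2,474.9267
P = 100.2012; D_Mac = 4.33139 yrs; D_mod = 4.02172 yrs; C = 21.29403.
Duration effect: -4.02172 × (-0.0165) = +0.066358
Convexity effect: 0.5 × 21.29403 × (-0.0165)² = +0.0028987
ΔP/P ≈ +0.066358 + 0.0028987 = +0.069257 = +6.9257%.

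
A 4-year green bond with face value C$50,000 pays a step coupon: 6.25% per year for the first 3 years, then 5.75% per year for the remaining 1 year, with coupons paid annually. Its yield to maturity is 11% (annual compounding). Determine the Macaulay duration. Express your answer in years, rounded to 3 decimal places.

3.628 years

Periodic yield y = 0.11. Discount each cash flow and weight by its year:
  t   CF        PV=CF/(1+0.11)^t    t·PV
  1     3,125.00     2,815.3153     2,815.3153
  2     3,125.00     2,536.3201     5,072.6402
  3     3,125.00     2,284.9731     6,854.9192
  4    52,875.00    34,830.4003   139,321.6010
  Σ                 42,467.0087   154,064.4758
Price P = Σ PV = 42,467.0087.
Macaulay duration = Σ(t·PV) / P = 154,064.4758 / 42,467.0087 = 3.62786 years.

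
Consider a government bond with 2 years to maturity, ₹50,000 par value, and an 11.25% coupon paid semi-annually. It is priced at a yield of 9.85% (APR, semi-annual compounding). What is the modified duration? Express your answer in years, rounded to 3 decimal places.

1.761 years

Periodic yield y = 0.04925. First find Macaulay duration:
  t   CF        PV=CF/(1+0.04925)^t    t·PV
  1     2,812.50     2,680.4861     2,680.4861
  2     2,812.50     2,554.6686     5,109.3373
  3     2,812.50     2,434.7569     7,304.2706
  4    52,812.50    43,573.3364   174,293.3455
  Σ                 51,243.2479   189,387.4394
P = 51,243.2479; Macaulay duration = 189,387.4394 / 51,243.2479 = 3.69585 half-year periods = 1.84793 years.
Modified duration = D_Mac / (1 + y) = 1.84793 / 1.04925 = 1.76119 years.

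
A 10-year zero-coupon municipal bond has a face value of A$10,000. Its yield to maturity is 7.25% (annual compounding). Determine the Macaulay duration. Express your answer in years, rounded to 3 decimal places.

A zero-coupon bond has a single cash flow at maturity, so its Macaulay duration equals its maturity: 10 years.

10.000 years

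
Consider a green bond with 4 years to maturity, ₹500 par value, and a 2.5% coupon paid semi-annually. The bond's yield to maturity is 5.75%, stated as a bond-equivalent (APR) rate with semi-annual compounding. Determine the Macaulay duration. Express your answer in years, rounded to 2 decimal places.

Periodic yield y = 0.02875. Discount each cash flow and weight by its period:
  t   CF        PV=CF/(1+0.02875)^t    t·PV
  1         6.25         6.0753         6.0753
  2         6.25         5.9055        11.8111
  3         6.25         5.7405        17.2215
  4         6.25         5.5801        22.3203
  5         6.25         5.4241        27.1207
  6         6.25         5.2726        31.6353
  7         6.25         5.1252        35.8764
  8       506.25       403.5397     3,228.3175
  Σ                    442.6631     3,380.3782
Price P = Σ PV = 442.6631.
Macaulay duration = Σ(t·PV) / P = 3,380.3782 / 442.6631 = 7.63646 half-year periods.
In years: 7.63646 / 2 = 3.81823 years.

3.82 years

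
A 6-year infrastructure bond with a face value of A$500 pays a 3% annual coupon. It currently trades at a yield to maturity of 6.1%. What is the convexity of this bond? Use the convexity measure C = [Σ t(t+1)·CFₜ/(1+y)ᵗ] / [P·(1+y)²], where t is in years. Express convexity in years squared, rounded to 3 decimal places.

33.504

With y = 0.061:
  t   CF        PV=CF/(1+0.061)^t    t·PV        t(t+1)·PV
  1        15.00        14.1376        14.1376          28.2752
  2        15.00        13.3248        26.6496          79.9488
  3        15.00        12.5587        37.6761         150.7045
  4        15.00        11.8367        47.3467         236.7335
  5        15.00        11.1561        55.7807         334.6845
  6       515.00       361.0064     2,166.0385      15,162.2697
  Σ                    424.0204     2,347.6293      15,992.6162
P = 424.0204.
Convexity = Σ t(t+1)·PV / [P·(1+y)²] = 15,992.6162 / (424.0204 × 1.125721) = 33.50441.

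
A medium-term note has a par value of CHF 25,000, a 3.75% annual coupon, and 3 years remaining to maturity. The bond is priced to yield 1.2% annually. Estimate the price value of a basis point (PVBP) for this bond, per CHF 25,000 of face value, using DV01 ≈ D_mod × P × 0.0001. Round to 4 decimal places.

Periodic yield y = 0.012.
  t   CF        PV=CF/(1+0.012)^t    t·PV
  1       937.50       926.3834       926.3834
  2       937.50       915.3986     1,830.7972
  3    25,937.50    25,025.7197    75,077.1592
  Σ                 26,867.5017    77,834.3398
P = 26,867.5017; D_Mac = 2.89697 yrs; D_mod = 2.86262 yrs.
DV01 ≈ 2.86262 × 26,867.5017 × 0.0001 = 7.691140.

CHF 7.6911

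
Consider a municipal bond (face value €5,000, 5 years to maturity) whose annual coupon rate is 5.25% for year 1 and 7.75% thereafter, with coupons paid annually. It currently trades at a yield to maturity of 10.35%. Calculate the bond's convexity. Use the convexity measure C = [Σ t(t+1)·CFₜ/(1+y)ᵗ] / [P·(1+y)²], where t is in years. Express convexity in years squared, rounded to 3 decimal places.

With y = 0.1035:
  t   CF        PV=CF/(1+0.1035)^t    t·PV        t(t+1)·PV
  1       262.50       237.8795       237.8795         475.7589
  2       387.50       318.2197       636.4394       1,909.3181
  3       387.50       288.3731       865.1192       3,460.4768
  4       387.50       261.3258     1,045.3034       5,226.5168
  5     5,387.50     3,292.4986    16,462.4929      98,774.9573
  Σ                  4,398.2966    19,247.2343     109,847.0279
P = 4,398.2966.
Convexity = Σ t(t+1)·PV / [P·(1+y)²] = 109,847.0279 / (4,398.2966 × 1.217712) = 20.50969.

20.510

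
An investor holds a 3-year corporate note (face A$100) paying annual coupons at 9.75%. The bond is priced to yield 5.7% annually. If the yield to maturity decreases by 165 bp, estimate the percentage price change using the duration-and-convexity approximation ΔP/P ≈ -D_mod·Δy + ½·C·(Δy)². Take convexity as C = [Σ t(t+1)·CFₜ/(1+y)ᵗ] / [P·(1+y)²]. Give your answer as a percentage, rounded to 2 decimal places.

With y = 0.057:
  t   CF        PV=CF/(1+0.057)^t    t·PV        t(t+1)·PV
  1         9.75         9.2242         9.2242          18.4484
  2         9.75         8.7268        17.4536          52.3608
  3       109.75        92.9351       278.8052       1,115.2207
  Σ                    110.8861       305.4830       1,186.0299
P = 110.8861; D_Mac = 2.75493 yrs; D_mod = 2.60636 yrs; C = 9.57345.
Duration effect: -2.60636 × (-0.0165) = +0.043005
Convexity effect: 0.5 × 9.57345 × (-0.0165)² = +0.0013032
ΔP/P ≈ +0.043005 + 0.0013032 = +0.044308 = +4.4308%.

+4.43%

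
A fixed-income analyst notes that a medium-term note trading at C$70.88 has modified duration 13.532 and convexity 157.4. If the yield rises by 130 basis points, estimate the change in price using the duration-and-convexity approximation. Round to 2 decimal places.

Duration effect: -D_mod·Δy = -13.532 × (+0.013) = -0.175916
Convexity effect: ½·C·(Δy)² = 0.5 × 157.4 × (0.013)² = +0.0133003
ΔP/P ≈ -0.175916 + 0.0133003 = -0.1626157
ΔP ≈ 70.88 × (-0.1626157) = -11.526200816.

-C$11.53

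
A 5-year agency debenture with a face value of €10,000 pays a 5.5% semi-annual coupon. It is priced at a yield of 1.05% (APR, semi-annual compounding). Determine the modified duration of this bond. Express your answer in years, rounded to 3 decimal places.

4.477 years

Periodic yield y = 0.00525. First find Macaulay duration:
  t   CF        PV=CF/(1+0.00525)^t    t·PV
  1       275.00       273.5638       273.5638
  2       275.00       272.1351       544.2702
  3       275.00       270.7138       812.1415
  4       275.00       269.3000     1,077.2000
  5       275.00       267.8936     1,339.4678
  6       275.00       266.4945     1,598.9668
  7       275.00       265.1027     1,855.7188
  8       275.00       263.7182     2,109.7453
  9       275.00       262.3409     2,361.0678
  10   10,275.00     9,750.8172    97,508.1716
  Σ                 12,162.0796   109,480.3136
P = 12,162.0796; Macaulay duration = 109,480.3136 / 12,162.0796 = 9.00178 half-year periods = 4.50089 years.
Modified duration = D_Mac / (1 + y) = 4.50089 / 1.00525 = 4.47738 years.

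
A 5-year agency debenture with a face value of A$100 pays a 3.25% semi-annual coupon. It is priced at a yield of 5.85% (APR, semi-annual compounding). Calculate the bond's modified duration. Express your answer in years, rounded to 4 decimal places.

Periodic yield y = 0.02925. First find Macaulay duration:
  t   CF        PV=CF/(1+0.02925)^t    t·PV
  1        1.625         1.5788         1.5788
  2        1.625         1.5340         3.0679
  3        1.625         1.4904         4.4711
  4        1.625         1.4480         5.7920
  5        1.625         1.4069         7.0343
  6        1.625         1.3669         8.2012
  7        1.625         1.3280         9.2962
  8        1.625         1.2903        10.3223
  9        1.625         1.2536        11.2826
  10     101.625        76.1714       761.7138
  Σ                     88.8682       822.7601
P = 88.8682; Macaulay duration = 822.7601 / 88.8682 = 9.25821 half-year periods = 4.62910 years.
Modified duration = D_Mac / (1 + y) = 4.62910 / 1.02925 = 4.49755 years.

4.4976 years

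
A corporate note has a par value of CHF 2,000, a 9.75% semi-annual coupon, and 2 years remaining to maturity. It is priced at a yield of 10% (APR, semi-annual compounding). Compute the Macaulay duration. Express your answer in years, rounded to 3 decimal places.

1.864 years

Periodic yield y = 0.05. Discount each cash flow and weight by its period:
  t   CF        PV=CF/(1+0.05)^t    t·PV
  1        97.50        92.8571        92.8571
  2        97.50        88.4354       176.8707
  3        97.50        84.2242       252.6725
  4     2,097.50     1,725.6184     6,902.4738
  Σ                  1,991.1351     7,424.8742
Price P = Σ PV = 1,991.1351.
Macaulay duration = Σ(t·PV) / P = 7,424.8742 / 1,991.1351 = 3.72897 half-year periods.
In years: 3.72897 / 2 = 1.86448 years.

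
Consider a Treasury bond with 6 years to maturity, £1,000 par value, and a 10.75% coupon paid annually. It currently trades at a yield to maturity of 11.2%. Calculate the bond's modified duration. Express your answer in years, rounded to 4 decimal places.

4.2320 years

Periodic yield y = 0.112. First find Macaulay duration:
  t   CF        PV=CF/(1+0.112)^t    t·PV
  1       107.50        96.6727        96.6727
  2       107.50        86.9358       173.8717
  3       107.50        78.1797       234.5392
  4       107.50        70.3055       281.2220
  5       107.50        63.2244       316.1219
  6     1,107.50       585.7537     3,514.5220
  Σ                    981.0718     4,616.9493
P = 981.0718; Macaulay duration = 4,616.9493 / 981.0718 = 4.70603 years.
Modified duration = D_Mac / (1 + y) = 4.70603 / 1.112 = 4.23204 years.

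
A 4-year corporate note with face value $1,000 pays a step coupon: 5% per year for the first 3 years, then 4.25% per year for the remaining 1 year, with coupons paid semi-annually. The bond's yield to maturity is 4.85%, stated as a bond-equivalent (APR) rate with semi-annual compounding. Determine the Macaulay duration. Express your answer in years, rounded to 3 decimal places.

3.675 years

Periodic yield y = 0.02425. Discount each cash flow and weight by its period:
  t   CF        PV=CF/(1+0.02425)^t    t·PV
  1        25.00        24.4081        24.4081
  2        25.00        23.8302        47.6604
  3        25.00        23.2660        69.7981
  4        25.00        22.7152        90.8607
  5        25.00        22.1774       110.8869
  6        25.00        21.6523       129.9138
  7        21.25        17.9687       125.7810
  8     1,021.25       843.1101     6,744.8807
  Σ                    999.1280     7,344.1898
Price P = Σ PV = 999.1280.
Macaulay duration = Σ(t·PV) / P = 7,344.1898 / 999.1280 = 7.35060 half-year periods.
In years: 7.35060 / 2 = 3.67530 years.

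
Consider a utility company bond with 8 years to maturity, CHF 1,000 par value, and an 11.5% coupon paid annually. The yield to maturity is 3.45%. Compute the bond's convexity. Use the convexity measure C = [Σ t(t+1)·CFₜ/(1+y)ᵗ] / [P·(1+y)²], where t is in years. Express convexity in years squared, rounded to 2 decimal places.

With y = 0.0345:
  t   CF        PV=CF/(1+0.0345)^t    t·PV        t(t+1)·PV
  1       115.00       111.1648       111.1648         222.3296
  2       115.00       107.4575       214.9151         644.7452
  3       115.00       103.8739       311.6216       1,246.4866
  4       115.00       100.4097       401.6390       2,008.1949
  5       115.00        97.0611       485.3057       2,911.8340
  6       115.00        93.8242       562.9452       3,940.6164
  7       115.00        90.6952       634.8665       5,078.9320
  8     1,115.00       850.0235     6,800.1876      61,201.6885
  Σ                  1,554.5100     9,522.6455      77,254.8272
P = 1,554.5100.
Convexity = Σ t(t+1)·PV / [P·(1+y)²] = 77,254.8272 / (1,554.5100 × 1.070190) = 46.43775.

46.44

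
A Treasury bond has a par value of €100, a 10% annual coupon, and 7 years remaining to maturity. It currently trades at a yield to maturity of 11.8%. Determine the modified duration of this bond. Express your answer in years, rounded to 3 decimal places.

Periodic yield y = 0.118. First find Macaulay duration:
  t   CF        PV=CF/(1+0.118)^t    t·PV
  1        10.00         8.9445         8.9445
  2        10.00         8.0005        16.0010
  3        10.00         7.1561        21.4682
  4        10.00         6.4008        25.6031
  5        10.00         5.7252        28.6260
  6        10.00         5.1209        30.7256
  7       110.00        50.3849       352.6940
  Σ                     91.7329       484.0625
P = 91.7329; Macaulay duration = 484.0625 / 91.7329 = 5.27687 years.
Modified duration = D_Mac / (1 + y) = 5.27687 / 1.118 = 4.71992 years.

4.720 years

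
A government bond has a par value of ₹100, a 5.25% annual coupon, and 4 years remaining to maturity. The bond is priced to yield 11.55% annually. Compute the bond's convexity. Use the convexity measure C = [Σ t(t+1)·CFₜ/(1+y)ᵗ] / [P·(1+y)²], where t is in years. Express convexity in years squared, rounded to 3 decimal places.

14.339

With y = 0.1155:
  t   CF        PV=CF/(1+0.1155)^t    t·PV        t(t+1)·PV
  1         5.25         4.7064         4.7064           9.4128
  2         5.25         4.2191         8.4382          25.3146
  3         5.25         3.7823        11.3468          45.3870
  4       105.25        67.9742       271.8966       1,359.4831
  Σ                     80.6819       296.3880       1,439.5975
P = 80.6819.
Convexity = Σ t(t+1)·PV / [P·(1+y)²] = 1,439.5975 / (80.6819 × 1.244340) = 14.33923.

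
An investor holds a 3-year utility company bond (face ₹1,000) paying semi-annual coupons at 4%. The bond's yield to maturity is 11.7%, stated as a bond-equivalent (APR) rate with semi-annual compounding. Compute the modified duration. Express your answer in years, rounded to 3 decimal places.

2.681 years

Periodic yield y = 0.0585. First find Macaulay duration:
  t   CF        PV=CF/(1+0.0585)^t    t·PV
  1        20.00        18.8947        18.8947
  2        20.00        17.8504        35.7008
  3        20.00        16.8639        50.5916
  4        20.00        15.9319        63.7274
  5        20.00        15.0514        75.2568
  6     1,020.00       725.1953     4,351.1720
  Σ                    809.7875     4,595.3433
P = 809.7875; Macaulay duration = 4,595.3433 / 809.7875 = 5.67475 half-year periods = 2.83738 years.
Modified duration = D_Mac / (1 + y) = 2.83738 / 1.0585 = 2.68056 years.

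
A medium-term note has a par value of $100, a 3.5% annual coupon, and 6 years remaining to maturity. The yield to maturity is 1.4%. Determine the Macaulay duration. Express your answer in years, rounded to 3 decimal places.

Periodic yield y = 0.014. Discount each cash flow and weight by its year:
  t   CF        PV=CF/(1+0.014)^t    t·PV
  1         3.50         3.4517         3.4517
  2         3.50         3.4040         6.8080
  3         3.50         3.3570        10.0711
  4         3.50         3.3107        13.2427
  5         3.50         3.2650        16.3248
  6       103.50        95.2166       571.2995
  Σ                    112.0049       621.1978
Price P = Σ PV = 112.0049.
Macaulay duration = Σ(t·PV) / P = 621.1978 / 112.0049 = 5.54616 years.

5.546 years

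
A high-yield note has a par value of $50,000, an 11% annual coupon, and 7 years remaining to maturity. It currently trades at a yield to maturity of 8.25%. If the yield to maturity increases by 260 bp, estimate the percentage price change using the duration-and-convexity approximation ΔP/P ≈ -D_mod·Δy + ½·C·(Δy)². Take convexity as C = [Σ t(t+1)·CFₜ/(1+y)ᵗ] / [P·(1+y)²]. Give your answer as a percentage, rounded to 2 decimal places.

-11.74%

With y = 0.0825:
  t   CF        PV=CF/(1+0.0825)^t    t·PV        t(t+1)·PV
  1     5,500.00     5,080.8314     5,080.8314      10,161.6628
  2     5,500.00     4,693.6087     9,387.2174      28,161.6522
  3     5,500.00     4,335.8972    13,007.6915      52,030.7661
  4     5,500.00     4,005.4477    16,021.7909      80,108.9547
  5     5,500.00     3,700.1827    18,500.9133     111,005.4800
  6     5,500.00     3,418.1826    20,509.0956     143,563.6693
  7    55,500.00    31,863.8059   223,046.6413   1,784,373.1307
  Σ                 57,097.9562   305,554.1815   2,209,405.3157
P = 57,097.9562; D_Mac = 5.35140 yrs; D_mod = 4.94356 yrs; C = 33.02167.
Duration effect: -4.94356 × (+0.026) = -0.128533
Convexity effect: 0.5 × 33.02167 × (0.026)² = +0.0111613
ΔP/P ≈ -0.128533 + 0.0111613 = -0.117371 = -11.7371%.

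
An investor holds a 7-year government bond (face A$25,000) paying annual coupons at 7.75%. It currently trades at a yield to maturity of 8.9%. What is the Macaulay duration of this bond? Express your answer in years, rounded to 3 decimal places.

Periodic yield y = 0.089. Discount each cash flow and weight by its year:
  t   CF        PV=CF/(1+0.089)^t    t·PV
  1     1,937.50     1,779.1552     1,779.1552
  2     1,937.50     1,633.7513     3,267.5026
  3     1,937.50     1,500.2308     4,500.6923
  4     1,937.50     1,377.6224     5,510.4896
  5     1,937.50     1,265.0343     6,325.1717
  6     1,937.50     1,161.6477     6,969.8861
  7    26,937.50    14,830.7164   103,815.0146
  Σ                 23,548.1581   132,167.9121
Price P = Σ PV = 23,548.1581.
Macaulay duration = Σ(t·PV) / P = 132,167.9121 / 23,548.1581 = 5.61266 years.

5.613 years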